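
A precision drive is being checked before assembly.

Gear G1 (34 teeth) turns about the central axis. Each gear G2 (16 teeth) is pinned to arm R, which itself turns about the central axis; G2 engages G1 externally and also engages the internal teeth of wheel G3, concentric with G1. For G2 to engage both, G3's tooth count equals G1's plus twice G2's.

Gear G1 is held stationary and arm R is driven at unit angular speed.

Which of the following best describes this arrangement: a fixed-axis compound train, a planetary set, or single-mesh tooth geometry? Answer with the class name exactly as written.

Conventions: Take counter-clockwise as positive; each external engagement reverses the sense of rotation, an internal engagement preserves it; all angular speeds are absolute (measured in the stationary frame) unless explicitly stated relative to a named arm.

planetary set

recognized (axles ride arm R): planetary set, 34/16/66 teeth
classification: planetary set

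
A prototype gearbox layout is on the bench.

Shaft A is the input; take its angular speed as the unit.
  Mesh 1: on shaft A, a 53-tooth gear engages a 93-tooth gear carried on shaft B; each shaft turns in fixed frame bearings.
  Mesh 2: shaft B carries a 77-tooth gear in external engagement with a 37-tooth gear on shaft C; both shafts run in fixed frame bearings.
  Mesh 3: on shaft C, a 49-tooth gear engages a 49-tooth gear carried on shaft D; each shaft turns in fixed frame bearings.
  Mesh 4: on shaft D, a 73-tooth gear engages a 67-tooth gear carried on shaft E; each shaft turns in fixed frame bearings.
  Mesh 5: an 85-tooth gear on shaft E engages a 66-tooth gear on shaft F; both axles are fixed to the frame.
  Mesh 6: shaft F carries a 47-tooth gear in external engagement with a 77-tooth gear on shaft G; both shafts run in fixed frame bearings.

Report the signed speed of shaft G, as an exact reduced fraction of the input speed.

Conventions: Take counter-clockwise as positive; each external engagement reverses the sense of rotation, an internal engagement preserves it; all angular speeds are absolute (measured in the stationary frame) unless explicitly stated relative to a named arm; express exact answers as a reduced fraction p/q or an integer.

6-mesh fixed-axis compound train (all bearings frame-fixed)
mesh 1 [53T→93T]: |ω|/ω_in = 1×53/93 = 53/93, sense flips to −
mesh 2 [77T→37T]: |ω|/ω_in = (53/93)×77/37 = 4081/3441, sense flips to +
mesh 3 [49T→49T]: |ω|/ω_in = (4081/3441)×49/49 = 4081/3441, sense flips to −
mesh 4 [73T→67T]: |ω|/ω_in = (4081/3441)×73/67 = 297913/230547, sense flips to +
mesh 5 [85T→66T]: |ω|/ω_in = (297913/230547)×85/66 = 2302055/1383282, sense flips to −
mesh 6 [47T→77T]: |ω|/ω_in = (2302055/1383282)×47/77 = 15456655/15216102, sense flips to +
signed output speed (× input speed) = 15456655/15216102

15456655/15216102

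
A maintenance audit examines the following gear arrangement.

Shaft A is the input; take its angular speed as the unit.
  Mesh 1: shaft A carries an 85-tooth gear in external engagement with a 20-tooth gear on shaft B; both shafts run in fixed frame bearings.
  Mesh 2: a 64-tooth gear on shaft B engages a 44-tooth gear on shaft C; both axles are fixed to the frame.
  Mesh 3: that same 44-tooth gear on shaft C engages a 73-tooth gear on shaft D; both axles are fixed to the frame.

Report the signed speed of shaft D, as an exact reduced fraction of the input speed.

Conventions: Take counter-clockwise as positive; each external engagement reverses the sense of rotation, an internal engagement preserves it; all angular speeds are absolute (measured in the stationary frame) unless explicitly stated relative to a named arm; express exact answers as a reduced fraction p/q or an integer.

-272/73

3-mesh fixed-axis compound train (all bearings frame-fixed)
mesh 1 [85T→20T]: |ω|/ω_in = 1×85/20 = 17/4, sense flips to −
mesh 2 [64T→44T]: |ω|/ω_in = (17/4)×64/44 = 68/11, sense flips to +
mesh 3 [44T→73T]: |ω|/ω_in = (68/11)×44/73 = 272/73, sense flips to −
signed output speed (× input speed) = -272/73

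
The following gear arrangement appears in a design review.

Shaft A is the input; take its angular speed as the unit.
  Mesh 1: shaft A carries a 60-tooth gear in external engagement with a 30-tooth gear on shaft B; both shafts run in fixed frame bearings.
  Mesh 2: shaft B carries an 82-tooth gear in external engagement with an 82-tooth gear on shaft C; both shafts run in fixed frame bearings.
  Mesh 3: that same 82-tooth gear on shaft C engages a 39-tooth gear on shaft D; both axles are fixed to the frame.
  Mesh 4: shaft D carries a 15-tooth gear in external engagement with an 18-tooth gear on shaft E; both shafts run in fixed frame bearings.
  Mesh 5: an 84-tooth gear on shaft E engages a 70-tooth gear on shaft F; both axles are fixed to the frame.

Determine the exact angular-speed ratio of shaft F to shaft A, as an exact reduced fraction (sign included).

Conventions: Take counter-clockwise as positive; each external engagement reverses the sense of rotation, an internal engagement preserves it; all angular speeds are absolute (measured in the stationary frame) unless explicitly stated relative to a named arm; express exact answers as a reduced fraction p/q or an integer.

class = fixed-axis compound train [5 meshes; 5 ratios multiply, 5 sense flips]
mesh 1 [60T→30T]: running ratio 2, sense −
mesh 2 [82T→82T]: running ratio 2, sense +
mesh 3 [82T→39T]: running ratio 164/39, sense −
mesh 4 [15T→18T]: running ratio 410/117, sense +
mesh 5 [84T→70T]: running ratio 164/39, sense −
ω_out/ω_in = -164/39

-164/39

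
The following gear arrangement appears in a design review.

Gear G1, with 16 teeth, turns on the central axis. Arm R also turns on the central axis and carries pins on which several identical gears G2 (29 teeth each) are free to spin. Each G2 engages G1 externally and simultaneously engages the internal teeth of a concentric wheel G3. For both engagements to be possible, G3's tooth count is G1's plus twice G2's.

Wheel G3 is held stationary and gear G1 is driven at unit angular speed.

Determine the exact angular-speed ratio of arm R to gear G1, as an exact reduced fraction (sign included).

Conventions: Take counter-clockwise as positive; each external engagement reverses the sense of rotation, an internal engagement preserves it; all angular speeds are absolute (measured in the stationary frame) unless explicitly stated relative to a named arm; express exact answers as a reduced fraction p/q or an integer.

topology: planetary set — G1 16T / G2 29T / G3 74T, arm = carrier (Willis)
ring teeth: 16 + 2·29 = 74
16(ω_sun−ω_arm) = −74(ω_ring−ω_arm),  ω_ring = 0, ω_sun = 1
16(1−ω_arm) = −74(0−ω_arm)  ⇒  90·ω_arm = 16  ⇒  ω_arm = 8/45
ω_out/ω_in = 8/45

8/45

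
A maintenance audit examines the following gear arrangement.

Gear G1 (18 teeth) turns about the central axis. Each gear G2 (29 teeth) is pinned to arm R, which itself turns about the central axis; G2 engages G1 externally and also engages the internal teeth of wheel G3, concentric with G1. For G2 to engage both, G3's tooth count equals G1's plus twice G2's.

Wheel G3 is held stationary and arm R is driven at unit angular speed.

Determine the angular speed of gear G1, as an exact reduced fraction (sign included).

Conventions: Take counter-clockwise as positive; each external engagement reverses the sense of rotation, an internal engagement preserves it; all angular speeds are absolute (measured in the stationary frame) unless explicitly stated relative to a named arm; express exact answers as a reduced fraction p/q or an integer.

47/9

class = planetary set [G3 = 18+2·29 = 76; Willis about the carrier]
ring teeth: 18 + 2·29 = 76
18(ω_sun−ω_arm) = −76(ω_ring−ω_arm),  ω_ring = 0, ω_arm = 1
ω_sun = 1 − (76/18)(0−1) = 47/9
exact speed ratio = 47/9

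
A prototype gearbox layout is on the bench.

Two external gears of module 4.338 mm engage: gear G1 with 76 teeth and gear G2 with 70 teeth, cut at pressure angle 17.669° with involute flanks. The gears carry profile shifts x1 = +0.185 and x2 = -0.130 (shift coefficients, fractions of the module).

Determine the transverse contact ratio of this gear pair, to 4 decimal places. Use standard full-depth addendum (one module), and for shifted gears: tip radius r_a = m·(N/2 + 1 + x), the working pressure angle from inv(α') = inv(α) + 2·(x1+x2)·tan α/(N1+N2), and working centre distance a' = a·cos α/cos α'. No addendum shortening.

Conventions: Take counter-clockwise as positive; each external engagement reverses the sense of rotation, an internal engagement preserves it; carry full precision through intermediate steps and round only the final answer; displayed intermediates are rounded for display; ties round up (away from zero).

topology: single-mesh involute geometry — m = 4.338, 76T/70T pair
base radii: r_b1 = 157.067623, r_b2 = 144.667547
tip radii: r_a1 = 169.984530, r_a2 = 155.604060
inv(α') = inv(17.669°) + 2·(+0.185-0.130)·tan α/(76+70) = 0.01040243  ⇒  α' = 17.80342°
a' = a·cos α / cos α' = 316.6740·cos 17.669°/cos 17.80342° = 316.911714
action lengths: √(r_a1²−r_b1²) = 64.996172, √(r_a2²−r_b2²) = 57.305534
base pitch p_b = π·m·cos α = 12.985329
CR = (64.996172 + 57.305534 − 316.911714·sin 17.80342°)/12.985329 = 1.956459
contact ratio ≈ 1.9565

1.9565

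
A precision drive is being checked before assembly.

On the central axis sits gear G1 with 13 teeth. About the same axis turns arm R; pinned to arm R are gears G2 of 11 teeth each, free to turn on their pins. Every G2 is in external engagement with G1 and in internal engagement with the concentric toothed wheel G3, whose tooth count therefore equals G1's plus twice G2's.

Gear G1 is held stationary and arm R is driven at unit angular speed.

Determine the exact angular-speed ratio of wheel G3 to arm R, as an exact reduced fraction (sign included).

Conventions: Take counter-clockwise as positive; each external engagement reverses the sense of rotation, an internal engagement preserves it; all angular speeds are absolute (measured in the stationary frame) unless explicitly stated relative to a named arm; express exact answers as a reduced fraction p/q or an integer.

48/35

recognized (axles ride arm R): planetary set, 13/11/35 teeth
ring teeth: 13 + 2·11 = 35
13(ω_sun−ω_arm) = −35(ω_ring−ω_arm),  ω_sun = 0, ω_arm = 1
ω_ring = 1 − (13/35)(0−1) = 48/35
ω_out/ω_in = 48/35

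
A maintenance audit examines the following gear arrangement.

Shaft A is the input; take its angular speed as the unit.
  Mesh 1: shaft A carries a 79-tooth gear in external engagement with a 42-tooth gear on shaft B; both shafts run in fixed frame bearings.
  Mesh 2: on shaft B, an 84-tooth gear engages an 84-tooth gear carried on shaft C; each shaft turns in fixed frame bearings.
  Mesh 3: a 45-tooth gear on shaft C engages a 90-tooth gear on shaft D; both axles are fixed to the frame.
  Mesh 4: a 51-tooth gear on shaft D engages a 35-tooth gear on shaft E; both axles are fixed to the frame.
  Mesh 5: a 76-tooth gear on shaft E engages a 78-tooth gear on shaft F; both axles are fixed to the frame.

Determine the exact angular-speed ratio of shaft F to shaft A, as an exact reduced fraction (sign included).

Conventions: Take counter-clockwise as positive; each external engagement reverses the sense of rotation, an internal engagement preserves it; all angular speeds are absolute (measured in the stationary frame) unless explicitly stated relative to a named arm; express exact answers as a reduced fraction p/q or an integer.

class = fixed-axis compound train [5 meshes; 5 ratios multiply, 5 sense flips]
mesh 1 [79T→42T]: running ratio 79/42, sense −
mesh 2 [84T→84T]: running ratio 79/42, sense +
mesh 3 [45T→90T]: running ratio 79/84, sense −
mesh 4 [51T→35T]: running ratio 1343/980, sense +
mesh 5 [76T→78T]: running ratio 25517/19110, sense −
ω_out/ω_in = -25517/19110

-25517/19110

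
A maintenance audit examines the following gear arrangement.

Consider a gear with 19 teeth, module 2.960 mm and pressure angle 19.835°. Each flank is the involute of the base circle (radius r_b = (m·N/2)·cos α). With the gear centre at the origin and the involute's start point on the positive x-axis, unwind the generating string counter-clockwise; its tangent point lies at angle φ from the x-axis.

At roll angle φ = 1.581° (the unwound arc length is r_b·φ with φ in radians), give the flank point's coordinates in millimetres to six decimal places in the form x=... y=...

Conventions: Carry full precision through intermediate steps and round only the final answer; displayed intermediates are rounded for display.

x=26.461812 y=0.000185

single-mesh involute tooth geometry (19T wheel at module 2.960)
pitch radius r_p = m·N/2 = 2.960·19/2 = 28.120000
base radius r_b = r_p·cos α = 28.120000·cos 19.835° = 26.451744
roll angle φ = 1.581° = 0.02759366 rad
x = r_b·(cos φ + φ·sin φ) = 26.461812
y = r_b·(sin φ − φ·cos φ) = 0.000185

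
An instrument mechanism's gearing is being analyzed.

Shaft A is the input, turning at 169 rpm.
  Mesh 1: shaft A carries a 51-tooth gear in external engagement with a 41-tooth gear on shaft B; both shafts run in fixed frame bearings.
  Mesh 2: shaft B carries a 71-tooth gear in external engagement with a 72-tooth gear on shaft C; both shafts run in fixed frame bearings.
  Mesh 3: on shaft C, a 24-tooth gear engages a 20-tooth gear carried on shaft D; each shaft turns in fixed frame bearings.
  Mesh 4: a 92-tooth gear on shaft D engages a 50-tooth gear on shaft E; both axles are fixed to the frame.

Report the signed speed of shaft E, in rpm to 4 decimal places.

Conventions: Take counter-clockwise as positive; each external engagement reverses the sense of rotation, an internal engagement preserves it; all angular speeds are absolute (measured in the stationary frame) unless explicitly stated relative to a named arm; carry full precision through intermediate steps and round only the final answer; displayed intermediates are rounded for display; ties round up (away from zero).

recognized (5 fixed axles, 4 meshes): fixed-axis compound train
mesh 1 [51T→41T]: ω = 169.0000×51/41 = 210.2195 rpm, sense flips to −
mesh 2 [71T→72T]: ω = 210.2195×71/72 = 207.2998 rpm, sense flips to +
mesh 3 [24T→20T]: ω = 207.2998×24/20 = 248.7598 rpm, sense flips to −
mesh 4 [92T→50T]: ω = 248.7598×92/50 = 457.7180 rpm, sense flips to +
signed output speed = +457.7180 rpm

+457.7180 rpm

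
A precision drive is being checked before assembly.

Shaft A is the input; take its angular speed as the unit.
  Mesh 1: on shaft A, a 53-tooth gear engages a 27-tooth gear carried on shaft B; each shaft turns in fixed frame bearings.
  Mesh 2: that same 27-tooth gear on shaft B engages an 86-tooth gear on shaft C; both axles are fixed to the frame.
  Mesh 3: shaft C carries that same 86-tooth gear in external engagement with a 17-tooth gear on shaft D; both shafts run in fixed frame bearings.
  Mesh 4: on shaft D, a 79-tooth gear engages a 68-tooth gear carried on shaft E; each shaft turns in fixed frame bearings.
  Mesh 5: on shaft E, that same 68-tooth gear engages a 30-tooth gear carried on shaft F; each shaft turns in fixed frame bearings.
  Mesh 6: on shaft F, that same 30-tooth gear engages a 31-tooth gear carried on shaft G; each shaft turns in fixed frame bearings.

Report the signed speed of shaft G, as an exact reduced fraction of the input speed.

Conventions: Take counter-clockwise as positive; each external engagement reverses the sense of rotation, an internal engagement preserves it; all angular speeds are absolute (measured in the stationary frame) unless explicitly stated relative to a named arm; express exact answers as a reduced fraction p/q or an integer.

6-mesh fixed-axis compound train (all bearings frame-fixed)
mesh 1 [53T→27T]: |ω|/ω_in = 1×53/27 = 53/27, sense flips to −
mesh 2 [27T→86T]: |ω|/ω_in = (53/27)×27/86 = 53/86, sense flips to +
mesh 3 [86T→17T]: |ω|/ω_in = (53/86)×86/17 = 53/17, sense flips to −
mesh 4 [79T→68T]: |ω|/ω_in = (53/17)×79/68 = 4187/1156, sense flips to +
mesh 5 [68T→30T]: |ω|/ω_in = (4187/1156)×68/30 = 4187/510, sense flips to −
mesh 6 [30T→31T]: |ω|/ω_in = (4187/510)×30/31 = 4187/527, sense flips to +
signed output speed (× input speed) = 4187/527

4187/527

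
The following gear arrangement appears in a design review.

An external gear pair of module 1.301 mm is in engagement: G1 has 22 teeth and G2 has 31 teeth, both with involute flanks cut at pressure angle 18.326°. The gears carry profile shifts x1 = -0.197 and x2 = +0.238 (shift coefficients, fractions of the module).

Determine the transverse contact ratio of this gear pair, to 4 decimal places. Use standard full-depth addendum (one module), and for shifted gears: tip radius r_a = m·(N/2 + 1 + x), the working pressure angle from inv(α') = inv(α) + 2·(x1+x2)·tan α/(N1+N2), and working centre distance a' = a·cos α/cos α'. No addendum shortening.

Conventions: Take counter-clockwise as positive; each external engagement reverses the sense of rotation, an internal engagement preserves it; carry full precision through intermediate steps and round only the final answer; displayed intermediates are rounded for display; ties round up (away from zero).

topology: single-mesh involute geometry — m = 1.301, 22T/31T pair
base radii: r_b1 = 13.585188, r_b2 = 19.142764
tip radii: r_a1 = 15.355703, r_a2 = 21.776138
inv(α') = inv(18.326°) + 2·(-0.197+0.238)·tan α/(22+31) = 0.01188529  ⇒  α' = 18.58955°
a' = a·cos α / cos α' = 34.4765·cos 18.326°/cos 18.58955° = 34.529472
action lengths: √(r_a1²−r_b1²) = 7.158233, √(r_a2²−r_b2²) = 10.380499
base pitch p_b = π·m·cos α = 3.879920
CR = (7.158233 + 10.380499 − 34.529472·sin 18.58955°)/3.879920 = 1.683335
contact ratio ≈ 1.6833

1.6833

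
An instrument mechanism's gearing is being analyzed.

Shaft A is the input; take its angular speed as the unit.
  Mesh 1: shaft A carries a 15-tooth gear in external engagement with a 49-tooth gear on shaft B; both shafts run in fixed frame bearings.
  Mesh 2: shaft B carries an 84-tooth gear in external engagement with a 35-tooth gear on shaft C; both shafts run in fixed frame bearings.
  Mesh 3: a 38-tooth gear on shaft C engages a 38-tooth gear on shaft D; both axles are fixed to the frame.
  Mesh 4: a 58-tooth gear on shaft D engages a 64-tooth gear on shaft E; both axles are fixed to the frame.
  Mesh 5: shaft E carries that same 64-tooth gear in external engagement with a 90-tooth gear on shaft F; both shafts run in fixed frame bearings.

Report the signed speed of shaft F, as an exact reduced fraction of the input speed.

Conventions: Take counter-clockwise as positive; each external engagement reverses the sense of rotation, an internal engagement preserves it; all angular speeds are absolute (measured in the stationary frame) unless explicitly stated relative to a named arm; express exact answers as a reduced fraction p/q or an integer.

5-mesh fixed-axis compound train (all bearings frame-fixed)
mesh 1 [15T→49T]: |ω|/ω_in = 1×15/49 = 15/49, sense flips to −
mesh 2 [84T→35T]: |ω|/ω_in = (15/49)×84/35 = 36/49, sense flips to +
mesh 3 [38T→38T]: |ω|/ω_in = (36/49)×38/38 = 36/49, sense flips to −
mesh 4 [58T→64T]: |ω|/ω_in = (36/49)×58/64 = 261/392, sense flips to +
mesh 5 [64T→90T]: |ω|/ω_in = (261/392)×64/90 = 116/245, sense flips to −
signed output speed (× input speed) = -116/245

-116/245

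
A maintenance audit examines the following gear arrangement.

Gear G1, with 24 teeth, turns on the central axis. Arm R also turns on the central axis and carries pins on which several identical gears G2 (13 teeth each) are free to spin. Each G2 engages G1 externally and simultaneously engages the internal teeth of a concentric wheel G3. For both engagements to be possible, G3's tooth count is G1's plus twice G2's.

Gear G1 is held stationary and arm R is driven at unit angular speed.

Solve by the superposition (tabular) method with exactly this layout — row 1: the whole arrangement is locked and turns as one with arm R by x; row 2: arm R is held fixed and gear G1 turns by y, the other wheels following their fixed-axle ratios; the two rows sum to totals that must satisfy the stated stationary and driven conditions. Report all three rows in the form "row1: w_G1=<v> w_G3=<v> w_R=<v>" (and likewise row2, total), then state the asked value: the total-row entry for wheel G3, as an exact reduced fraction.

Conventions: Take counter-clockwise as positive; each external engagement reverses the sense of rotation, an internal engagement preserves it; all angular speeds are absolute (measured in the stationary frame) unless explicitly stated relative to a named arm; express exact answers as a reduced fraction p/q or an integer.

recognized (axles ride arm R): planetary set, 24/13/50 teeth
row 1 — lock + rotate with arm: ω_sun = ω_ring = ω_arm = x
row 2: sun turns y, ring = −(24/50)·y, arm 0
boundary: total ω_sun = x + y = 0 and total ω_arm = x = 1  ⇒  y = -1, x = 1
row 2 ring = −(24/50)·(-1) = 12/25
totals (row 1 + row 2): sun 1 + (-1) = 0, ring 1 + 12/25 = 37/25, arm 1 + 0 = 1
asked cell (total, ring) = 37/25

row1: w_G1=1 w_G3=1 w_R=1
row2: w_G1=-1 w_G3=12/25 w_R=0
total: w_G1=0 w_G3=37/25 w_R=1
asked value: 37/25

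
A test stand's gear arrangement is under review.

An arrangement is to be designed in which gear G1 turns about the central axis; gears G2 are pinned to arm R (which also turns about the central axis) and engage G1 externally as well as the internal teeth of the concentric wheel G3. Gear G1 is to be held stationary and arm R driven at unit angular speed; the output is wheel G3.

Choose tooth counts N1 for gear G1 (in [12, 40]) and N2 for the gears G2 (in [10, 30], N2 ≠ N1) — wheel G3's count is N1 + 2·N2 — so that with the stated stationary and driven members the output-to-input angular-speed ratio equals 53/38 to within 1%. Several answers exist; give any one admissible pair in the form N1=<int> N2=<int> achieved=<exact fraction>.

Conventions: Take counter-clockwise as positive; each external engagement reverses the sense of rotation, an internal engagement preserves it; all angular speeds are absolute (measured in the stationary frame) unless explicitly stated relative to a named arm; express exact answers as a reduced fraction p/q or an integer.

N1=30 N2=23 achieved=53/38

design class (target 53/38): planetary set
Willis with ω_sun = 0: ω_ring/ω_arm = (N1+N3)/N3; set equal to 53/38  ⇒  N3/N1 = 1/(53/38 − 1) = 38/15
N3 = N1 + 2·N2  ⇒  N2/N1 = (N3/N1 − 1)/2 = (38/15 − 1)/2 = 23/30
smallest multiple with N1 ≥ 12 and N2 ≥ 10: k = 1  ⇒  N1 = 1·30 = 30, N2 = 1·23 = 23 (N1 ≤ 40, N2 ≤ 30, N2 ≠ N1 ✓), N3 = 30 + 2·23 = 76
check: (N1+N3)/N3 with N1 = 30, N3 = 76 gives 53/38; |achieved − target| = 0 ≤ 53/3800 ✓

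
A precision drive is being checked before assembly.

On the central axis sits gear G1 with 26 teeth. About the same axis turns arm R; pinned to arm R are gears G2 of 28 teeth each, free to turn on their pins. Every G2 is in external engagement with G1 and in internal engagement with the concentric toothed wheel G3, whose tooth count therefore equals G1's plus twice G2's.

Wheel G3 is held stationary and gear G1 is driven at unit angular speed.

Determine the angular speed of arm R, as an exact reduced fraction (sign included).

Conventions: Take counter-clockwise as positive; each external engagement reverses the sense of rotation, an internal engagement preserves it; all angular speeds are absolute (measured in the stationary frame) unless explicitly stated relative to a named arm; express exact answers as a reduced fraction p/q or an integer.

planetary set (26T centre, 28T on arm, 82T internal) — Willis relation
ring teeth: 26 + 2·28 = 82
26(ω_sun−ω_arm) = −82(ω_ring−ω_arm),  ω_ring = 0, ω_sun = 1
26(1−ω_arm) = −82(0−ω_arm)  ⇒  108·ω_arm = 26  ⇒  ω_arm = 13/54
exact speed ratio = 13/54

13/54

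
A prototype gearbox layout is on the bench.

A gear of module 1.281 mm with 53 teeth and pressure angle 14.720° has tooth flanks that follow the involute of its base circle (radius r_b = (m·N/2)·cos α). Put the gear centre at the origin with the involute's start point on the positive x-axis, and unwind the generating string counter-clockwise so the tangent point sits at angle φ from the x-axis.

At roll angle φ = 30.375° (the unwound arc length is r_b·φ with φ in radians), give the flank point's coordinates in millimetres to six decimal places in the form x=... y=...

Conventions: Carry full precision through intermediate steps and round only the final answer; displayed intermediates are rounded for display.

class = single-mesh tooth geometry [base-circle involute, m = 1.281, 53T]
pitch radius r_p = m·N/2 = 1.281·53/2 = 33.946500
base radius r_b = r_p·cos α = 33.946500·cos 14.720° = 32.832346
roll angle φ = 30.375° = 0.53014376 rad
x = r_b·(cos φ + φ·sin φ) = 37.126997
y = r_b·(sin φ − φ·cos φ) = 1.585281

x=37.126997 y=1.585281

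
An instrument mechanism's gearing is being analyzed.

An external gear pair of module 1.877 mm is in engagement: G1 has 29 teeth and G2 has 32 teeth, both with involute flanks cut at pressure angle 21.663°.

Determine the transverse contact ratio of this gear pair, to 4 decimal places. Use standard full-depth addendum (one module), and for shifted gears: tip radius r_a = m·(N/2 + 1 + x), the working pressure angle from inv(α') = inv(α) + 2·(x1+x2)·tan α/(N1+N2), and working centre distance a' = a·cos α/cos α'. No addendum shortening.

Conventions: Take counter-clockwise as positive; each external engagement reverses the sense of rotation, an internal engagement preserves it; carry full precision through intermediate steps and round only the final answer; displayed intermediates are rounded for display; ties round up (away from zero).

recognized (one external pair, fixed centres): single-mesh tooth geometry, m = 1.877, N1 = 29, N2 = 32
base radii: r_b1 = 25.294230, r_b2 = 27.910874
tip radii: r_a1 = 29.093500, r_a2 = 31.909000
no profile shift: α' = α, a' = a
action lengths: √(r_a1²−r_b1²) = 14.374758, √(r_a2²−r_b2²) = 15.465037
base pitch p_b = π·m·cos α = 5.480287
CR = (14.374758 + 15.465037 − 57.248500·sin 21.66300°)/5.480287 = 1.588731
contact ratio ≈ 1.5887

1.5887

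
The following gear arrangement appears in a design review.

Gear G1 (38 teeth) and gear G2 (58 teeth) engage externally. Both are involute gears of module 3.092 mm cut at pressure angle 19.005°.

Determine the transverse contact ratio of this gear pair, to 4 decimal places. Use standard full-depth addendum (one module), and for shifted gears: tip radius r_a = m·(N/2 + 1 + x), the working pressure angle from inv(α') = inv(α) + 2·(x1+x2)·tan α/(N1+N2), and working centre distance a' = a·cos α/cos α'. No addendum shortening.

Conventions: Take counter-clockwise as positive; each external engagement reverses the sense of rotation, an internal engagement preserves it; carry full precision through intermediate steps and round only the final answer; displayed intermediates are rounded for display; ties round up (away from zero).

1.7954

single-mesh involute tooth geometry (38T engaging 58T at module 3.092)
base radii: r_b1 = 55.545656, r_b2 = 84.780212
tip radii: r_a1 = 61.840000, r_a2 = 92.760000
no profile shift: α' = α, a' = a
action lengths: √(r_a1²−r_b1²) = 27.182084, √(r_a2²−r_b2²) = 37.639518
base pitch p_b = π·m·cos α = 9.184307
CR = (27.182084 + 37.639518 − 148.416000·sin 19.00500°)/9.184307 = 1.795436
contact ratio ≈ 1.7954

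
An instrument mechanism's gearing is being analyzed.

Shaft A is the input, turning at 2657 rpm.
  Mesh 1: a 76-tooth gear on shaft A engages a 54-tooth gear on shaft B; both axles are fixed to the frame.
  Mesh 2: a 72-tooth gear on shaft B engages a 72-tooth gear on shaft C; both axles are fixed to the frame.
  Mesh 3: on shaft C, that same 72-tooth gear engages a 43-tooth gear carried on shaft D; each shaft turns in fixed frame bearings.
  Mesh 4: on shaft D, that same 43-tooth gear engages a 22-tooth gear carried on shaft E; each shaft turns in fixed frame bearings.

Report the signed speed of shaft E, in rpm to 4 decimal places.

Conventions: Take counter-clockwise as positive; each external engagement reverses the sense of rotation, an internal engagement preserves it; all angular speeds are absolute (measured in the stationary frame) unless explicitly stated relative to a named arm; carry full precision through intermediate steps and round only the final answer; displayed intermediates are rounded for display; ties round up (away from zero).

recognized (5 fixed axles, 4 meshes): fixed-axis compound train
mesh 1 [76T→54T]: ω = 2657.0000×76/54 = 3739.4815 rpm, sense flips to −
mesh 2 [72T→72T]: ω = 3739.4815×72/72 = 3739.4815 rpm, sense flips to +
mesh 3 [72T→43T]: ω = 3739.4815×72/43 = 6261.4574 rpm, sense flips to −
mesh 4 [43T→22T]: ω = 6261.4574×43/22 = 12238.3030 rpm, sense flips to +
signed output speed = +12238.3030 rpm

+12238.3030 rpm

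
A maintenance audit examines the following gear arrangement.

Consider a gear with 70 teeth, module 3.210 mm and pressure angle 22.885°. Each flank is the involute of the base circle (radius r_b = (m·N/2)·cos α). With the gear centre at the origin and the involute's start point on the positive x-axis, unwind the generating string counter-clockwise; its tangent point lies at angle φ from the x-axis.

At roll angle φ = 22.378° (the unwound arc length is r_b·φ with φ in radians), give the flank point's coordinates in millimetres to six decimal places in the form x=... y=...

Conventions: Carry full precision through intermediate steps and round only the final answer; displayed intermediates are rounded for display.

single-mesh involute tooth geometry (70T wheel at module 3.210)
pitch radius r_p = m·N/2 = 3.210·70/2 = 112.350000
base radius r_b = r_p·cos α = 112.350000·cos 22.885° = 103.506622
roll angle φ = 22.378° = 0.39056978 rad
x = r_b·(cos φ + φ·sin φ) = 111.102786
y = r_b·(sin φ − φ·cos φ) = 2.024433

x=111.102786 y=2.024433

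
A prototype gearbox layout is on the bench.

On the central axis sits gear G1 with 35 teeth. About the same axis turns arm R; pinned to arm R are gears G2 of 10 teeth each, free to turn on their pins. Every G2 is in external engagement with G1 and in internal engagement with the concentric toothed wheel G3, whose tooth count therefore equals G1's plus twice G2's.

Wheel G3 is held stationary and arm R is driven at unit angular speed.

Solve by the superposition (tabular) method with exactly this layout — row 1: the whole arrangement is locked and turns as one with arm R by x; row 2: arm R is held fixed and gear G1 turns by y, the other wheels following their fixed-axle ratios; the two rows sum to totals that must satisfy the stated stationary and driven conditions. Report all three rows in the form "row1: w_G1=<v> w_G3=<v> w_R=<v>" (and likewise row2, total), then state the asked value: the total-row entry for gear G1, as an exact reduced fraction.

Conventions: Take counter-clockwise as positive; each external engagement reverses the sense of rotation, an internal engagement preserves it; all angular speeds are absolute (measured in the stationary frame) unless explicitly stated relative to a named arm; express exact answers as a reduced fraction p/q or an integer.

row1: w_G1=1 w_G3=1 w_R=1
row2: w_G1=11/7 w_G3=-1 w_R=0
total: w_G1=18/7 w_G3=0 w_R=1
asked value: 18/7

recognized (axles ride arm R): planetary set, 35/10/55 teeth
row 1 — lock + rotate with arm: ω_sun = ω_ring = ω_arm = x
row 2: sun turns y, ring = −(35/55)·y, arm 0
boundary: total ω_ring = x − (35/55)·y = 0 and total ω_arm = x = 1  ⇒  y = 11/7, x = 1
row 2 ring = −(35/55)·11/7 = -1
totals (row 1 + row 2): sun 1 + 11/7 = 18/7, ring 1 + (-1) = 0, arm 1 + 0 = 1
asked cell (total, sun) = 18/7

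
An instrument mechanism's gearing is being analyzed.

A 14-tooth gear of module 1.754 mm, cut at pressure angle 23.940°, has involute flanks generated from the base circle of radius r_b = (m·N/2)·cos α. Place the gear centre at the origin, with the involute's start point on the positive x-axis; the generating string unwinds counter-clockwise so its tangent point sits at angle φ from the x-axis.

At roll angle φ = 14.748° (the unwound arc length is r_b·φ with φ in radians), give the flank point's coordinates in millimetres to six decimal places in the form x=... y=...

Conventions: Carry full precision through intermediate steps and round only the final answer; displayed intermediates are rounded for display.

class = single-mesh tooth geometry [base-circle involute, m = 1.754, 14T]
pitch radius r_p = m·N/2 = 1.754·14/2 = 12.278000
base radius r_b = r_p·cos α = 12.278000·cos 23.940° = 11.221735
roll angle φ = 14.748° = 0.25740116 rad
x = r_b·(cos φ + φ·sin φ) = 11.587350
y = r_b·(sin φ − φ·cos φ) = 0.063371

x=11.587350 y=0.063371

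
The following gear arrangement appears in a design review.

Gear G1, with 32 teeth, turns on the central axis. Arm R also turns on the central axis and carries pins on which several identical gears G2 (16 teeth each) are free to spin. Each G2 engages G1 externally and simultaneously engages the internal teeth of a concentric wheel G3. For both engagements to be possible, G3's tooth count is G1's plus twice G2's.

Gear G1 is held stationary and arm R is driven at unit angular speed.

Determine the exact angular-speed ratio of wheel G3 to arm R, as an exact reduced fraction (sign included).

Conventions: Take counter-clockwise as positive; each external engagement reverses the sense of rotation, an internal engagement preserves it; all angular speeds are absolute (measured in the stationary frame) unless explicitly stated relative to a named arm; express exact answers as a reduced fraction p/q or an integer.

3/2

planetary set (32T centre, 16T on arm, 64T internal) — Willis relation
ring teeth: 32 + 2·16 = 64
32(ω_sun−ω_arm) = −64(ω_ring−ω_arm),  ω_sun = 0, ω_arm = 1
ω_ring = 1 − (32/64)(0−1) = 3/2
ω_out/ω_in = 3/2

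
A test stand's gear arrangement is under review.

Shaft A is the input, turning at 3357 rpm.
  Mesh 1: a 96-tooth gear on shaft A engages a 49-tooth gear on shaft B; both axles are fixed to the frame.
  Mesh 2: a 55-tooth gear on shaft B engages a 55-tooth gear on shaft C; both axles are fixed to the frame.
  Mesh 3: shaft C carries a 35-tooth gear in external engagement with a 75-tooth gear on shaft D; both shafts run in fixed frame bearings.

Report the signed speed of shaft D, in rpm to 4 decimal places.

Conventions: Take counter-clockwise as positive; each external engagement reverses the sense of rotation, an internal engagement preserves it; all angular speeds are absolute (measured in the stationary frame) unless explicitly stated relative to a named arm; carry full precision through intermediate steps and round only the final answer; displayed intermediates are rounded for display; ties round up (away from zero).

-3069.2571 rpm

3-mesh fixed-axis compound train (all bearings frame-fixed)
mesh 1 [96T→49T]: ω = 3357.0000×96/49 = 6576.9796 rpm, sense flips to −
mesh 2 [55T→55T]: ω = 6576.9796×55/55 = 6576.9796 rpm, sense flips to +
mesh 3 [35T→75T]: ω = 6576.9796×35/75 = 3069.2571 rpm, sense flips to −
signed output speed = -3069.2571 rpm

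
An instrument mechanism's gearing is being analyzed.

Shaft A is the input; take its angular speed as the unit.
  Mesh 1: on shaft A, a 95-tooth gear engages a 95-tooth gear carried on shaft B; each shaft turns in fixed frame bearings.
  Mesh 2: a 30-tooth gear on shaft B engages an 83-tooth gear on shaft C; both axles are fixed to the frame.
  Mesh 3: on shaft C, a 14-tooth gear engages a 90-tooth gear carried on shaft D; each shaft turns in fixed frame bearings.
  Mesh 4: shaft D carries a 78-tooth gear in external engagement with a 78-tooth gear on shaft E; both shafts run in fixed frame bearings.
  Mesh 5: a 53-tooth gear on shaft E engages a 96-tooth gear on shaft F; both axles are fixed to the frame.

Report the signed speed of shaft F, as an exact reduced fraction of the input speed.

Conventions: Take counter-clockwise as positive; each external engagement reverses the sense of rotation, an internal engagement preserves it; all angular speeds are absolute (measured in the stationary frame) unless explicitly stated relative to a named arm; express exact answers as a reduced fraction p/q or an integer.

5-mesh fixed-axis compound train (all bearings frame-fixed)
mesh 1 [95T→95T]: |ω|/ω_in = 1×95/95 = 1, sense flips to −
mesh 2 [30T→83T]: |ω|/ω_in = 1×30/83 = 30/83, sense flips to +
mesh 3 [14T→90T]: |ω|/ω_in = (30/83)×14/90 = 14/249, sense flips to −
mesh 4 [78T→78T]: |ω|/ω_in = (14/249)×78/78 = 14/249, sense flips to +
mesh 5 [53T→96T]: |ω|/ω_in = (14/249)×53/96 = 371/11952, sense flips to −
signed output speed (× input speed) = -371/11952

-371/11952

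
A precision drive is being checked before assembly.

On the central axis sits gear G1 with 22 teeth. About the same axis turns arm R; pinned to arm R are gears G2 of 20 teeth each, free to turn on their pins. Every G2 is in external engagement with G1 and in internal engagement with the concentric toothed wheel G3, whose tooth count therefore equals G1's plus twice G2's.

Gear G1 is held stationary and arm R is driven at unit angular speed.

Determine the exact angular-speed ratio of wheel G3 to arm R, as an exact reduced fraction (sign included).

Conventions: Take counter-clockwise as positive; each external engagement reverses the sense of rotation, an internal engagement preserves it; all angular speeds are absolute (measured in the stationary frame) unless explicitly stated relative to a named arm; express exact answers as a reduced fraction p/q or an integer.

42/31

topology: planetary set — G1 22T / G2 20T / G3 62T, arm = carrier (Willis)
ring teeth: 22 + 2·20 = 62
22(ω_sun−ω_arm) = −62(ω_ring−ω_arm),  ω_sun = 0, ω_arm = 1
ω_ring = 1 − (22/62)(0−1) = 42/31
ω_out/ω_in = 42/31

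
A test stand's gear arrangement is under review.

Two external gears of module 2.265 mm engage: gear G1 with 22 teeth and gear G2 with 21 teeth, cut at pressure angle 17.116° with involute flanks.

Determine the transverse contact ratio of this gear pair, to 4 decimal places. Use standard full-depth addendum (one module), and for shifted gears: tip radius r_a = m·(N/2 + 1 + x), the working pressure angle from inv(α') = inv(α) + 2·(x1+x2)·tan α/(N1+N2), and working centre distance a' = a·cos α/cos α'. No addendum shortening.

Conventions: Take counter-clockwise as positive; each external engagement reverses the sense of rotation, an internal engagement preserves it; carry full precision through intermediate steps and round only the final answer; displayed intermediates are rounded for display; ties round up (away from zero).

1.6905

topology: single-mesh involute geometry — m = 2.265, 22T/21T pair
base radii: r_b1 = 23.811536, r_b2 = 22.729194
tip radii: r_a1 = 27.180000, r_a2 = 26.047500
no profile shift: α' = α, a' = a
action lengths: √(r_a1²−r_b1²) = 13.105844, √(r_a2²−r_b2²) = 12.722264
base pitch p_b = π·m·cos α = 6.800559
CR = (13.105844 + 12.722264 − 48.697500·sin 17.11600°)/6.800559 = 1.690461
contact ratio ≈ 1.6905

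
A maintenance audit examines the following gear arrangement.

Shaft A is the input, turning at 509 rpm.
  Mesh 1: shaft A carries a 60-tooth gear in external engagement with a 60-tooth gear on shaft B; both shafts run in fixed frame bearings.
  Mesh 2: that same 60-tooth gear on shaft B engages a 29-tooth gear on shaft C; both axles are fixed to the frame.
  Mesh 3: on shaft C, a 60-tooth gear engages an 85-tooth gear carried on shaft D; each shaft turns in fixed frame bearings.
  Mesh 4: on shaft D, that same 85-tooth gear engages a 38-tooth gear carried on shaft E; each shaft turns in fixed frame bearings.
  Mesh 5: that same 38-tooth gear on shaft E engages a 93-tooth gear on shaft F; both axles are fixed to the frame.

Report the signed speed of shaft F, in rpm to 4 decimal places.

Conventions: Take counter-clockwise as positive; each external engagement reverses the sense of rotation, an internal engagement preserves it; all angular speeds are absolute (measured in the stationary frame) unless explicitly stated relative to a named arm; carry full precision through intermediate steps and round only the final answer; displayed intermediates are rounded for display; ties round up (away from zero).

recognized (6 fixed axles, 5 meshes): fixed-axis compound train
mesh 1 [60T→60T]: ω = 509.0000×60/60 = 509.0000 rpm, sense flips to −
mesh 2 [60T→29T]: ω = 509.0000×60/29 = 1053.1034 rpm, sense flips to +
mesh 3 [60T→85T]: ω = 1053.1034×60/85 = 743.3671 rpm, sense flips to −
mesh 4 [85T→38T]: ω = 743.3671×85/38 = 1662.7949 rpm, sense flips to +
mesh 5 [38T→93T]: ω = 1662.7949×38/93 = 679.4216 rpm, sense flips to −
signed output speed = -679.4216 rpm

-679.4216 rpm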